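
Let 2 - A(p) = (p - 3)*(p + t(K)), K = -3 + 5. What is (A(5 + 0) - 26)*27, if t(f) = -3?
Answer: -756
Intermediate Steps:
K = 2
A(p) = 2 - (-3 + p)² (A(p) = 2 - (p - 3)*(p - 3) = 2 - (-3 + p)*(-3 + p) = 2 - (-3 + p)²)
(A(5 + 0) - 26)*27 = ((-7 - (5 + 0)² + 6*(5 + 0)) - 26)*27 = ((-7 - 1*5² + 6*5) - 26)*27 = ((-7 - 1*25 + 30) - 26)*27 = ((-7 - 25 + 30) - 26)*27 = (-2 - 26)*27 = -28*27 = -756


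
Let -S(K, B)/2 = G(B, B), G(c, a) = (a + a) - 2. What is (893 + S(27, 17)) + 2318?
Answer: 3147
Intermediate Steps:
G(c, a) = -2 + 2*a (G(c, a) = 2*a - 2 = -2 + 2*a)
S(K, B) = 4 - 4*B (S(K, B) = -2*(-2 + 2*B) = 4 - 4*B)
(893 + S(27, 17)) + 2318 = (893 + (4 - 4*17)) + 2318 = (893 + (4 - 68)) + 2318 = (893 - 64) + 2318 = 829 + 2318 = 3147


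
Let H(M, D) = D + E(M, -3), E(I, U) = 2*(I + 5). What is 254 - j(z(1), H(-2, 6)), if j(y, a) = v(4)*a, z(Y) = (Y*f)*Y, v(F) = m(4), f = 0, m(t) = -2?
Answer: 278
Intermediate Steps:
E(I, U) = 10 + 2*I (E(I, U) = 2*(5 + I) = 10 + 2*I)
v(F) = -2
H(M, D) = 10 + D + 2*M (H(M, D) = D + (10 + 2*M) = 10 + D + 2*M)
z(Y) = 0 (z(Y) = (Y*0)*Y = 0*Y = 0)
j(y, a) = -2*a
254 - j(z(1), H(-2, 6)) = 254 - (-2)*(10 + 6 + 2*(-2)) = 254 - (-2)*(10 + 6 - 4) = 254 - (-2)*12 = 254 - 1*(-24) = 254 + 24 = 278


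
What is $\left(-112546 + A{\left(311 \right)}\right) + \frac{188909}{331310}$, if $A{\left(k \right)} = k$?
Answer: $- \frac{5312055563}{47330} \approx -1.1223 \cdot 10^{5}$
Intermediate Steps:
$\left(-112546 + A{\left(311 \right)}\right) + \frac{188909}{331310} = \left(-112546 + 311\right) + \frac{188909}{331310} = -112235 + 188909 \cdot \frac{1}{331310} = -112235 + \frac{26987}{47330} = - \frac{5312055563}{47330}$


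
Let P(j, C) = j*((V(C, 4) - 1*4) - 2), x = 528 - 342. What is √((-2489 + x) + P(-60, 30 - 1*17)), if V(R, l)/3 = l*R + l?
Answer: I*√12023 ≈ 109.65*I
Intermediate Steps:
V(R, l) = 3*l + 3*R*l (V(R, l) = 3*(l*R + l) = 3*(R*l + l) = 3*(l + R*l) = 3*l + 3*R*l)
x = 186
P(j, C) = j*(6 + 12*C) (P(j, C) = j*((3*4*(1 + C) - 1*4) - 2) = j*(((12 + 12*C) - 4) - 2) = j*((8 + 12*C) - 2) = j*(6 + 12*C))
√((-2489 + x) + P(-60, 30 - 1*17)) = √((-2489 + 186) + 6*(-60)*(1 + 2*(30 - 1*17))) = √(-2303 + 6*(-60)*(1 + 2*(30 - 17))) = √(-2303 + 6*(-60)*(1 + 2*13)) = √(-2303 + 6*(-60)*(1 + 26)) = √(-2303 + 6*(-60)*27) = √(-2303 - 9720) = √(-12023) = I*√12023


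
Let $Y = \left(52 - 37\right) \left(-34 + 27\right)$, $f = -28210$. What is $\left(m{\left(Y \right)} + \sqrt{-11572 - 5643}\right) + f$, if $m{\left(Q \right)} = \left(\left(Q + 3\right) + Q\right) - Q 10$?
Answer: $-27367 + i \sqrt{17215} \approx -27367.0 + 131.21 i$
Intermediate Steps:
$Y = -105$ ($Y = 15 \left(-7\right) = -105$)
$m{\left(Q \right)} = 3 - 8 Q$ ($m{\left(Q \right)} = \left(\left(3 + Q\right) + Q\right) - 10 Q = \left(3 + 2 Q\right) - 10 Q = 3 - 8 Q$)
$\left(m{\left(Y \right)} + \sqrt{-11572 - 5643}\right) + f = \left(\left(3 - -840\right) + \sqrt{-11572 - 5643}\right) - 28210 = \left(\left(3 + 840\right) + \sqrt{-17215}\right) - 28210 = \left(843 + i \sqrt{17215}\right) - 28210 = -27367 + i \sqrt{17215}$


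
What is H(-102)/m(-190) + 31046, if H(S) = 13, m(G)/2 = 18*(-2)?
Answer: 2235299/72 ≈ 31046.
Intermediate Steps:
m(G) = -72 (m(G) = 2*(18*(-2)) = 2*(-36) = -72)
H(-102)/m(-190) + 31046 = 13/(-72) + 31046 = 13*(-1/72) + 31046 = -13/72 + 31046 = 2235299/72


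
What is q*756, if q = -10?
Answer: -7560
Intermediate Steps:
q*756 = -10*756 = -7560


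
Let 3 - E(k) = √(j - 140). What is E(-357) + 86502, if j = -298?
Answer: 86505 - I*√438 ≈ 86505.0 - 20.928*I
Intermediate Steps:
E(k) = 3 - I*√438 (E(k) = 3 - √(-298 - 140) = 3 - √(-438) = 3 - I*√438)
E(-357) + 86502 = (3 - I*√438) + 86502 = 86505 - I*√438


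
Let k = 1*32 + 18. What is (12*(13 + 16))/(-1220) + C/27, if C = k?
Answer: 12901/8235 ≈ 1.5666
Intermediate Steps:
k = 50 (k = 32 + 18 = 50)
C = 50
(12*(13 + 16))/(-1220) + C/27 = (12*(13 + 16))/(-1220) + 50/27 = (12*29)*(-1/1220) + 50*(1/27) = 348*(-1/1220) + 50/27 = -87/305 + 50/27 = 12901/8235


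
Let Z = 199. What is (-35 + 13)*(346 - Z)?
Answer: -3234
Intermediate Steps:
(-35 + 13)*(346 - Z) = (-35 + 13)*(346 - 1*199) = -22*(346 - 199) = -22*147 = -3234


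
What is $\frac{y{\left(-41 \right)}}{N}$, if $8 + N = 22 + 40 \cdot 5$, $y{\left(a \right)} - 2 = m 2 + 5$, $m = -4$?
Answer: $- \frac{1}{214} \approx -0.0046729$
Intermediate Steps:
$y{\left(a \right)} = -1$ ($y{\left(a \right)} = 2 + \left(\left(-4\right) 2 + 5\right) = 2 + \left(-8 + 5\right) = 2 - 3 = -1$)
$N = 214$ ($N = -8 + \left(22 + 40 \cdot 5\right) = -8 + \left(22 + 200\right) = -8 + 222 = 214$)
$\frac{y{\left(-41 \right)}}{N} = - \frac{1}{214}$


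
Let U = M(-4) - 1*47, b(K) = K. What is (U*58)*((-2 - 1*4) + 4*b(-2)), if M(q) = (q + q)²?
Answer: -13804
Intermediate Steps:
M(q) = 4*q² (M(q) = (2*q)² = 4*q²)
U = 17 (U = 4*(-4)² - 1*47 = 4*16 - 47 = 64 - 47 = 17)
(U*58)*((-2 - 1*4) + 4*b(-2)) = (17*58)*((-2 - 1*4) + 4*(-2)) = 986*((-2 - 4) - 8) = 986*(-6 - 8) = 986*(-14) = -13804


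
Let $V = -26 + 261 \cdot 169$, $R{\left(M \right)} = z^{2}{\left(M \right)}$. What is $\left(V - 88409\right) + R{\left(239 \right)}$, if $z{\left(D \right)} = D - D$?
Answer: $-44326$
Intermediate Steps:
$z{\left(D \right)} = 0$
$R{\left(M \right)} = 0$ ($R{\left(M \right)} = 0^{2} = 0$)
$V = 44083$ ($V = -26 + 44109 = 44083$)
$\left(V - 88409\right) + R{\left(239 \right)} = \left(44083 - 88409\right) + 0 = -44326 + 0 = -44326$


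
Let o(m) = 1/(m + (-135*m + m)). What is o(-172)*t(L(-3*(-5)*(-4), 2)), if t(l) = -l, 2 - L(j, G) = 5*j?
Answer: -151/11438 ≈ -0.013202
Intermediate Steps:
o(m) = -1/(133*m) (o(m) = 1/(m - 134*m) = 1/(-133*m) = -1/(133*m))
L(j, G) = 2 - 5*j
o(-172)*t(L(-3*(-5)*(-4), 2)) = (-1/133/(-172))*(-(2 - 5*(-3*(-5))*(-4))) = (-1/133*(-1/172))*(-(2 - 75*(-4))) = (-(2 - 5*(-60)))/22876 = (-(2 + 300))/22876 = (-1*302)/22876 = (1/22876)*(-302) = -151/11438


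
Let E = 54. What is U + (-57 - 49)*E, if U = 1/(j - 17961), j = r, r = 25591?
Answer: -43674119/7630 ≈ -5724.0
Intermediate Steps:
j = 25591
U = 1/7630 (U = 1/(25591 - 17961) = 1/7630 ≈ 0.00013106)
U + (-57 - 49)*E = 1/7630 + (-57 - 49)*54 = 1/7630 - 106*54 = 1/7630 - 5724 = -43674119/7630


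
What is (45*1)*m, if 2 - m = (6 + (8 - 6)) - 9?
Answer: 135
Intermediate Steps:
m = 3 (m = 2 - ((6 + (8 - 6)) - 9) = 2 - ((6 + 2) - 9) = 2 - (8 - 9) = 2 - 1*(-1) = 2 + 1 = 3)
(45*1)*m = (45*1)*3 = 45*3 = 135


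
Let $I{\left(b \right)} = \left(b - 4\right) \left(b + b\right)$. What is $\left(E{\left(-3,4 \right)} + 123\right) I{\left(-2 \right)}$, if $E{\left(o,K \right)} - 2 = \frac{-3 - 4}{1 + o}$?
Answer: $3084$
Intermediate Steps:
$I{\left(b \right)} = 2 b \left(-4 + b\right)$ ($I{\left(b \right)} = \left(-4 + b\right) 2 b = 2 b \left(-4 + b\right)$)
$E{\left(o,K \right)} = 2 - \frac{7}{1 + o}$ ($E{\left(o,K \right)} = 2 + \frac{-3 - 4}{1 + o} = 2 - \frac{7}{1 + o}$)
$\left(E{\left(-3,4 \right)} + 123\right) I{\left(-2 \right)} = \left(\frac{-5 + 2 \left(-3\right)}{1 - 3} + 123\right) 2 \left(-2\right) \left(-4 - 2\right) = \left(\frac{-5 - 6}{-2} + 123\right) 2 \left(-2\right) \left(-6\right) = \left(\left(- \frac{1}{2}\right) \left(-11\right) + 123\right) 24 = \left(\frac{11}{2} + 123\right) 24 = \frac{257}{2} \cdot 24 = 3084$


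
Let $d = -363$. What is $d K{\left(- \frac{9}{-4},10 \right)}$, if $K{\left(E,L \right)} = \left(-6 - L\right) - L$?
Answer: $9438$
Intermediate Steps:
$K{\left(E,L \right)} = -6 - 2 L$
$d K{\left(- \frac{9}{-4},10 \right)} = - 363 \left(-6 - 20\right) = \left(-363\right) \left(-26\right) = 9438$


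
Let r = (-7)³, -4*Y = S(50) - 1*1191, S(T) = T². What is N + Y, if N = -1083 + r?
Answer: -7013/4 ≈ -1753.3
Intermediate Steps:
Y = -1309/4 (Y = -(50² - 1*1191)/4 = -(2500 - 1191)/4 = -¼*1309 = -1309/4 ≈ -327.25)
r = -343
N = -1426 (N = -1083 - 343 = -1426)
N + Y = -1426 - 1309/4 = -7013/4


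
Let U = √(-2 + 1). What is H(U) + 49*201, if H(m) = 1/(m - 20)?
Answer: 3949429/401 - I/401 ≈ 9849.0 - 0.0024938*I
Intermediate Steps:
U = I (U = √(-1) = I ≈ 1.0*I)
H(m) = 1/(-20 + m)
H(U) + 49*201 = 1/(-20 + I) + 49*201 = (-20 - I)/401 + 9849 = 9849 + (-20 - I)/401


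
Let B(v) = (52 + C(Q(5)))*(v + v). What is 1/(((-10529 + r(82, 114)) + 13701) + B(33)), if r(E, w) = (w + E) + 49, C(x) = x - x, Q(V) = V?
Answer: 1/6849 ≈ 0.00014601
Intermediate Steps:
C(x) = 0
r(E, w) = 49 + E + w (r(E, w) = (E + w) + 49 = 49 + E + w)
B(v) = 104*v (B(v) = (52 + 0)*(v + v) = 52*(2*v) = 104*v)
1/(((-10529 + r(82, 114)) + 13701) + B(33)) = 1/(((-10529 + (49 + 82 + 114)) + 13701) + 104*33) = 1/(((-10529 + 245) + 13701) + 3432) = 1/((-10284 + 13701) + 3432) = 1/(3417 + 3432) = 1/6849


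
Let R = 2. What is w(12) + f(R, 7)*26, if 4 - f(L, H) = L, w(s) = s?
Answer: 64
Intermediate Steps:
f(L, H) = 4 - L
w(12) + f(R, 7)*26 = 12 + (4 - 1*2)*26 = 12 + (4 - 2)*26 = 12 + 2*26 = 12 + 52 = 64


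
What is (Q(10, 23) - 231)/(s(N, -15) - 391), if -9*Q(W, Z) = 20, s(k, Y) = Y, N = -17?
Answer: 2099/3654 ≈ 0.57444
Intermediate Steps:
Q(W, Z) = -20/9 (Q(W, Z) = -1/9*20 = -20/9)
(Q(10, 23) - 231)/(s(N, -15) - 391) = (-20/9 - 231)/(-15 - 391) = -2099/9/(-406) = -2099/9*(-1/406) = 2099/3654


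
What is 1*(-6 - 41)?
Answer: -47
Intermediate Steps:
1*(-6 - 41) = 1*(-47) = -47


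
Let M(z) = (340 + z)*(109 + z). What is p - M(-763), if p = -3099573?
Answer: -3376215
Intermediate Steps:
M(z) = (109 + z)*(340 + z)
p - M(-763) = -3099573 - (37060 + (-763)² + 449*(-763)) = -3099573 - (37060 + 582169 - 342587) = -3099573 - 1*276642 = -3099573 - 276642 = -3376215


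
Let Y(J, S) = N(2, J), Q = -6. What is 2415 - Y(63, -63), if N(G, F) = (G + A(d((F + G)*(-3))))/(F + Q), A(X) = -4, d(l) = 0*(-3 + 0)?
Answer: 137657/57 ≈ 2415.0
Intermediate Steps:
d(l) = 0 (d(l) = 0*(-3) = 0)
N(G, F) = (-4 + G)/(-6 + F) (N(G, F) = (G - 4)/(F - 6) = (-4 + G)/(-6 + F))
Y(J, S) = -2/(-6 + J) (Y(J, S) = (-4 + 2)/(-6 + J) = -2/(-6 + J))
2415 - Y(63, -63) = 2415 - (-2)/(-6 + 63) = 2415 - (-2)/57 = 2415 - 1*(-2/57) = 2415 + 2/57 = 137657/57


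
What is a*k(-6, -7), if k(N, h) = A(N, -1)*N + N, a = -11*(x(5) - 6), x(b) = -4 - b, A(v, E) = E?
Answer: 0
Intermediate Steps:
a = 165 (a = -11*((-4 - 1*5) - 6) = -11*((-4 - 5) - 6) = -11*(-9 - 6) = -11*(-15) = 165)
k(N, h) = 0 (k(N, h) = -N + N = 0)
a*k(-6, -7) = 165*0 = 0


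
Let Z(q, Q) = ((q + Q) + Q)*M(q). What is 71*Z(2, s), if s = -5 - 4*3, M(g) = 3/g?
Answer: -3408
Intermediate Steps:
s = -17 (s = -5 - 12 = -17)
Z(q, Q) = 3*(q + 2*Q)/q (Z(q, Q) = ((q + Q) + Q)*(3/q) = ((Q + q) + Q)*(3/q) = (q + 2*Q)*(3/q) = 3*(q + 2*Q)/q)
71*Z(2, s) = 71*(3 + 6*(-17)/2) = 71*(3 + 6*(-17)*(½)) = 71*(3 - 51) = 71*(-48) = -3408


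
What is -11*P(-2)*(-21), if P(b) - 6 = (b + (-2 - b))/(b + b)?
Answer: 3003/2 ≈ 1501.5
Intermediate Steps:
P(b) = 6 - 1/b (P(b) = 6 + (b + (-2 - b))/(b + b) = 6 - 2*1/(2*b) = 6 - 1/b)
-11*P(-2)*(-21) = -11*(6 - 1/(-2))*(-21) = -11*(6 - 1*(-1/2))*(-21) = -11*(6 + 1/2)*(-21) = -11*13/2*(-21) = -143/2*(-21) = 3003/2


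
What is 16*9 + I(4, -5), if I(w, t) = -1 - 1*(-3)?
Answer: 146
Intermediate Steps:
I(w, t) = 2 (I(w, t) = -1 + 3 = 2)
16*9 + I(4, -5) = 16*9 + 2 = 144 + 2 = 146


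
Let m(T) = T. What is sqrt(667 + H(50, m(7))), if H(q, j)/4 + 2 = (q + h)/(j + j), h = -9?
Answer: sqrt(32865)/7 ≈ 25.898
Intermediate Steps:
H(q, j) = -8 + 2*(-9 + q)/j (H(q, j) = -8 + 4*((q - 9)/(j + j)) = -8 + 4*((-9 + q)/((2*j))) = -8 + 4*((-9 + q)*(1/(2*j))) = -8 + 4*((-9 + q)/(2*j)) = -8 + 2*(-9 + q)/j)
sqrt(667 + H(50, m(7))) = sqrt(667 + 2*(-9 + 50 - 4*7)/7) = sqrt(667 + 2*(1/7)*(-9 + 50 - 28)) = sqrt(667 + 2*(1/7)*13) = sqrt(667 + 26/7) = sqrt(4695/7) = sqrt(32865)/7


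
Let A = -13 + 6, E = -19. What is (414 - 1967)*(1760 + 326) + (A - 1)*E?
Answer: -3239406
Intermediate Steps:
A = -7
(414 - 1967)*(1760 + 326) + (A - 1)*E = (414 - 1967)*(1760 + 326) + (-7 - 1)*(-19) = -1553*2086 - 8*(-19) = -3239558 + 152 = -3239406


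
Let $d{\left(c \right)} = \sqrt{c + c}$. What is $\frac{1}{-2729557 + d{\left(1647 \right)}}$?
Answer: $- \frac{2729557}{7450481412955} - \frac{3 \sqrt{366}}{7450481412955} \approx -3.6637 \cdot 10^{-7}$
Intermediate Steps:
$d{\left(c \right)} = \sqrt{2} \sqrt{c}$ ($d{\left(c \right)} = \sqrt{2 c} = \sqrt{2} \sqrt{c}$)
$\frac{1}{-2729557 + d{\left(1647 \right)}} = \frac{1}{-2729557 + \sqrt{2} \sqrt{1647}} = \frac{1}{-2729557 + \sqrt{2} \cdot 3 \sqrt{183}} = \frac{1}{-2729557 + 3 \sqrt{366}}$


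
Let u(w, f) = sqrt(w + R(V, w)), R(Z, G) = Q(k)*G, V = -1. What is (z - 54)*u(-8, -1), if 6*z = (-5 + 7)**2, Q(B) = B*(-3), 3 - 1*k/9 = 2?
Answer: -640*sqrt(13)/3 ≈ -769.18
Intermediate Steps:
k = 9 (k = 27 - 9*2 = 27 - 18 = 9)
Q(B) = -3*B
z = 2/3 (z = (-5 + 7)**2/6 = (1/6)*2**2 = (1/6)*4 = 2/3 ≈ 0.66667)
R(Z, G) = -27*G (R(Z, G) = (-3*9)*G = -27*G)
u(w, f) = sqrt(26)*sqrt(-w) (u(w, f) = sqrt(w - 27*w) = sqrt(-26*w) = sqrt(26)*sqrt(-w))
(z - 54)*u(-8, -1) = (2/3 - 54)*(sqrt(26)*sqrt(-1*(-8))) = -160*sqrt(26)*sqrt(8)/3 = -160*sqrt(26)*2*sqrt(2)/3 = -640*sqrt(13)/3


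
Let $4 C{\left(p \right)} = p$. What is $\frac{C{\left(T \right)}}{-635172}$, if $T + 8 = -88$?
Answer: $\frac{2}{52931} \approx 3.7785 \cdot 10^{-5}$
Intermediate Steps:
$T = -96$ ($T = -8 - 88 = -96$)
$C{\left(p \right)} = \frac{p}{4}$
$\frac{C{\left(T \right)}}{-635172} = \frac{\frac{1}{4} \left(-96\right)}{-635172} = \left(-24\right) \left(- \frac{1}{635172}\right) = \frac{2}{52931}$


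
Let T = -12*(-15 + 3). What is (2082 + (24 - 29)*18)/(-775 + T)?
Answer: -1992/631 ≈ -3.1569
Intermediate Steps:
T = 144 (T = -12*(-12) = 144)
(2082 + (24 - 29)*18)/(-775 + T) = (2082 + (24 - 29)*18)/(-775 + 144) = (2082 - 5*18)/(-631) = (2082 - 90)*(-1/631) = 1992*(-1/631) = -1992/631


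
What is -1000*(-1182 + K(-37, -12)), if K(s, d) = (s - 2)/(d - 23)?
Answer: 8266200/7 ≈ 1.1809e+6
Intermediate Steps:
K(s, d) = (-2 + s)/(-23 + d)
-1000*(-1182 + K(-37, -12)) = -1000*(-1182 + (-2 - 37)/(-23 - 12)) = -1000*(-1182 - 39/(-35)) = -1000*(-1182 - 1/35*(-39)) = -1000*(-1182 + 39/35) = -1000*(-41331/35) = 8266200/7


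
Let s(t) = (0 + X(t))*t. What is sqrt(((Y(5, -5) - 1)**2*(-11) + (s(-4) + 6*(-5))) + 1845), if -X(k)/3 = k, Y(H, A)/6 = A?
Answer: 2*I*sqrt(2201) ≈ 93.83*I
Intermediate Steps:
Y(H, A) = 6*A
X(k) = -3*k
s(t) = -3*t**2 (s(t) = (0 - 3*t)*t = (-3*t)*t = -3*t**2)
sqrt(((Y(5, -5) - 1)**2*(-11) + (s(-4) + 6*(-5))) + 1845) = sqrt(((6*(-5) - 1)**2*(-11) + (-3*(-4)**2 + 6*(-5))) + 1845) = sqrt(((-30 - 1)**2*(-11) + (-3*16 - 30)) + 1845) = sqrt(((-31)**2*(-11) + (-48 - 30)) + 1845) = sqrt((961*(-11) - 78) + 1845) = sqrt((-10571 - 78) + 1845) = sqrt(-10649 + 1845) = sqrt(-8804) = 2*I*sqrt(2201)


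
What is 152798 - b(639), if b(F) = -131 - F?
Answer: 153568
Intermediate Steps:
152798 - b(639) = 152798 - (-131 - 1*639) = 152798 - (-131 - 639) = 152798 - 1*(-770) = 152798 + 770 = 153568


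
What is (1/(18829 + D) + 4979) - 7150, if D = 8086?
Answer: -58432464/26915 ≈ -2171.0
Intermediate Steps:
(1/(18829 + D) + 4979) - 7150 = (1/(18829 + 8086) + 4979) - 7150 = (1/26915 + 4979) - 7150 = 134009786/26915 - 7150 = -58432464/26915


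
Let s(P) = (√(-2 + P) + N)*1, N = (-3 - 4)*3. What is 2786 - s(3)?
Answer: 2806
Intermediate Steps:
N = -21 (N = -7*3 = -21)
s(P) = -21 + √(-2 + P) (s(P) = (√(-2 + P) - 21)*1 = (-21 + √(-2 + P))*1 = -21 + √(-2 + P))
2786 - s(3) = 2786 - (-21 + √(-2 + 3)) = 2786 - (-21 + √1) = 2786 - (-21 + 1) = 2786 - 1*(-20) = 2786 + 20 = 2806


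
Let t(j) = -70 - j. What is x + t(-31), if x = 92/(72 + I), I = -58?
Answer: -227/7 ≈ -32.429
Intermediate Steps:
x = 46/7 (x = 92/(72 - 58) = 92/14 = 92*(1/14) = 46/7 ≈ 6.5714)
x + t(-31) = 46/7 + (-70 - 1*(-31)) = 46/7 + (-70 + 31) = 46/7 - 39 = -227/7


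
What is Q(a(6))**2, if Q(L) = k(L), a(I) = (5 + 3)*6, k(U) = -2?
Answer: 4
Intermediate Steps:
a(I) = 48 (a(I) = 8*6 = 48)
Q(L) = -2
Q(a(6))**2 = (-2)**2 = 4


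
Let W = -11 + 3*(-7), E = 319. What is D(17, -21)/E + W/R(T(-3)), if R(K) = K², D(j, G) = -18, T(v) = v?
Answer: -10370/2871 ≈ -3.6120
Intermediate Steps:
W = -32 (W = -11 - 21 = -32)
D(17, -21)/E + W/R(T(-3)) = -18/319 - 32/((-3)²) = -18*1/319 - 32/9 = -18/319 - 32*⅑ = -18/319 - 32/9 = -10370/2871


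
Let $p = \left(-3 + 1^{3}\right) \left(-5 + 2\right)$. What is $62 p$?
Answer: $372$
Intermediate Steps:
$p = 6$ ($p = \left(-3 + 1\right) \left(-3\right) = \left(-2\right) \left(-3\right) = 6$)
$62 p = 62 \cdot 6 = 372$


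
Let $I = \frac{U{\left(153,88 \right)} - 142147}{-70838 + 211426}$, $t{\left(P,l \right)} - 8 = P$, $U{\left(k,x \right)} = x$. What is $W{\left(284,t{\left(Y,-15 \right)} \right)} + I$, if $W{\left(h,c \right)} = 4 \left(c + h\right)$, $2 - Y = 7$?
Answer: $\frac{161252965}{140588} \approx 1147.0$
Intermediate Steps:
$Y = -5$ ($Y = 2 - 7 = -5$)
$t{\left(P,l \right)} = 8 + P$
$I = - \frac{142059}{140588}$ ($I = \frac{88 - 142147}{-70838 + 211426} = - \frac{142059}{140588} \approx -1.0105$)
$W{\left(h,c \right)} = 4 c + 4 h$
$W{\left(284,t{\left(Y,-15 \right)} \right)} + I = \left(4 \left(8 - 5\right) + 4 \cdot 284\right) - \frac{142059}{140588} = \left(4 \cdot 3 + 1136\right) - \frac{142059}{140588} = \left(12 + 1136\right) - \frac{142059}{140588} = 1148 - \frac{142059}{140588} = \frac{161252965}{140588}$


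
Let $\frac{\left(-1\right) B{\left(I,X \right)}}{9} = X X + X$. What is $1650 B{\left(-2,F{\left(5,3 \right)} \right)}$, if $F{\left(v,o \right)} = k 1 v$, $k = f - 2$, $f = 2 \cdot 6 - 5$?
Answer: $-9652500$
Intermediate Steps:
$f = 7$ ($f = 12 - 5 = 7$)
$k = 5$ ($k = 7 - 2 = 5$)
$F{\left(v,o \right)} = 5 v$ ($F{\left(v,o \right)} = 5 \cdot 1 v = 5 v$)
$B{\left(I,X \right)} = - 9 X - 9 X^{2}$ ($B{\left(I,X \right)} = - 9 \left(X X + X\right) = - 9 \left(X^{2} + X\right) = - 9 \left(X + X^{2}\right) = - 9 X - 9 X^{2}$)
$1650 B{\left(-2,F{\left(5,3 \right)} \right)} = 1650 \left(- 9 \cdot 5 \cdot 5 \left(1 + 5 \cdot 5\right)\right) = 1650 \left(\left(-9\right) 25 \left(1 + 25\right)\right) = 1650 \left(\left(-9\right) 25 \cdot 26\right) = 1650 \left(-5850\right) = -9652500$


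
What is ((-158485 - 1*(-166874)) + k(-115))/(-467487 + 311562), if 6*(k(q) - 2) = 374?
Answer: -5072/93555 ≈ -0.054214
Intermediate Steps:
k(q) = 193/3 (k(q) = 2 + (⅙)*374 = 2 + 187/3 = 193/3)
((-158485 - 1*(-166874)) + k(-115))/(-467487 + 311562) = ((-158485 - 1*(-166874)) + 193/3)/(-467487 + 311562) = ((-158485 + 166874) + 193/3)/(-155925) = (8389 + 193/3)*(-1/155925) = (25360/3)*(-1/155925) = -5072/93555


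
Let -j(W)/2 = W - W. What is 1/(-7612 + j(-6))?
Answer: -1/7612 ≈ -0.00013137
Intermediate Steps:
j(W) = 0 (j(W) = -2*(W - W) = -2*0 = 0)
1/(-7612 + j(-6)) = 1/(-7612 + 0) = 1/(-7612) = -1/7612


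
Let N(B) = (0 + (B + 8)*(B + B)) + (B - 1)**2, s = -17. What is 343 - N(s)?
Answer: -287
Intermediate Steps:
N(B) = (-1 + B)**2 + 2*B*(8 + B) (N(B) = (0 + (8 + B)*(2*B)) + (-1 + B)**2 = (0 + 2*B*(8 + B)) + (-1 + B)**2 = 2*B*(8 + B) + (-1 + B)**2 = (-1 + B)**2 + 2*B*(8 + B))
343 - N(s) = 343 - (1 + 3*(-17)**2 + 14*(-17)) = 343 - (1 + 3*289 - 238) = 343 - (1 + 867 - 238) = 343 - 1*630 = 343 - 630 = -287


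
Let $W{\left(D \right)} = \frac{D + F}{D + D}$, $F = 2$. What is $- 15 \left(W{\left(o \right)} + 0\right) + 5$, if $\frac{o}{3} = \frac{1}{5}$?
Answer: $- \frac{55}{2} \approx -27.5$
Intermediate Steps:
$o = \frac{3}{5} \approx 0.6$
$W{\left(D \right)} = \frac{2 + D}{2 D}$ ($W{\left(D \right)} = \frac{D + 2}{D + D} = \frac{2 + D}{2 D}$)
$- 15 \left(W{\left(o \right)} + 0\right) + 5 = - 15 \left(\frac{2 + \frac{3}{5}}{2 \cdot \frac{3}{5}} + 0\right) + 5 = - 15 \left(\frac{1}{2} \cdot \frac{5}{3} \cdot \frac{13}{5} + 0\right) + 5 = - 15 \left(\frac{13}{6} + 0\right) + 5 = \left(-15\right) \frac{13}{6} + 5 = - \frac{65}{2} + 5 = - \frac{55}{2}$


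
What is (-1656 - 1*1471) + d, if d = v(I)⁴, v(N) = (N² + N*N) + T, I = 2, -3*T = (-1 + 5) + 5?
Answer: -2502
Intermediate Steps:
T = -3 (T = -((-1 + 5) + 5)/3 = -(4 + 5)/3 = -⅓*9 = -3)
v(N) = -3 + 2*N² (v(N) = (N² + N*N) - 3 = (N² + N²) - 3 = 2*N² - 3 = -3 + 2*N²)
d = 625 (d = (-3 + 2*2²)⁴ = (-3 + 2*4)⁴ = (-3 + 8)⁴ = 5⁴ = 625)
(-1656 - 1*1471) + d = (-1656 - 1*1471) + 625 = (-1656 - 1471) + 625 = -3127 + 625 = -2502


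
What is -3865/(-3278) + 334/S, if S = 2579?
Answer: 11062687/8453962 ≈ 1.3086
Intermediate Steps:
-3865/(-3278) + 334/S = -3865/(-3278) + 334/2579 = -3865*(-1/3278) + 334*(1/2579) = 3865/3278 + 334/2579 = 11062687/8453962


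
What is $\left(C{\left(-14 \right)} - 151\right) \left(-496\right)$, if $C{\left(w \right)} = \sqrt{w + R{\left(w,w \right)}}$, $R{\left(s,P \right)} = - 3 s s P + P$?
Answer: $74896 - 992 \sqrt{2051} \approx 29970.0$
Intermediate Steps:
$R{\left(s,P \right)} = P - 3 P s^{2}$ ($R{\left(s,P \right)} = - 3 s^{2} P + P = - 3 P s^{2} + P = P - 3 P s^{2}$)
$C{\left(w \right)} = \sqrt{w + w \left(1 - 3 w^{2}\right)}$
$\left(C{\left(-14 \right)} - 151\right) \left(-496\right) = \left(\sqrt{- 14 \left(2 - 3 \left(-14\right)^{2}\right)} - 151\right) \left(-496\right) = \left(\sqrt{- 14 \left(2 - 588\right)} - 151\right) \left(-496\right) = \left(\sqrt{\left(-14\right) \left(-586\right)} - 151\right) \left(-496\right) = \left(\sqrt{8204} - 151\right) \left(-496\right) = \left(2 \sqrt{2051} - 151\right) \left(-496\right) = \left(-151 + 2 \sqrt{2051}\right) \left(-496\right) = 74896 - 992 \sqrt{2051}$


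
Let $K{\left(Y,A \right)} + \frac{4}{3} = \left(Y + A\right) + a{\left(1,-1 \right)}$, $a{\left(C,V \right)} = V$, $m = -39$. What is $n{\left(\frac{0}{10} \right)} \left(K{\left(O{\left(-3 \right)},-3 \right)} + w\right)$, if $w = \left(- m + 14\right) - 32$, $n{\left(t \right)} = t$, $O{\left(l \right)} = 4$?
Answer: $0$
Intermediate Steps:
$K{\left(Y,A \right)} = - \frac{7}{3} + A + Y$ ($K{\left(Y,A \right)} = - \frac{4}{3} - \left(1 - A - Y\right) = - \frac{4}{3} + \left(-1 + A + Y\right) = - \frac{7}{3} + A + Y$)
$w = 21$ ($w = \left(\left(-1\right) \left(-39\right) + 14\right) - 32 = \left(39 + 14\right) - 32 = 53 - 32 = 21$)
$n{\left(\frac{0}{10} \right)} \left(K{\left(O{\left(-3 \right)},-3 \right)} + w\right) = \frac{0}{10} \left(\left(- \frac{7}{3} - 3 + 4\right) + 21\right) = 0 \cdot \frac{1}{10} \left(- \frac{4}{3} + 21\right) = 0 \cdot \frac{59}{3} = 0$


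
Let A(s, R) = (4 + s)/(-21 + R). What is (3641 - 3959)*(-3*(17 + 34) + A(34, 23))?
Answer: 42612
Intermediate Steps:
A(s, R) = (4 + s)/(-21 + R)
(3641 - 3959)*(-3*(17 + 34) + A(34, 23)) = (3641 - 3959)*(-3*(17 + 34) + (4 + 34)/(-21 + 23)) = -318*(-3*51 + 38/2) = -318*(-153 + (½)*38) = -318*(-153 + 19) = -318*(-134) = 42612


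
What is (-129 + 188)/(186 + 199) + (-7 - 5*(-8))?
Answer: 12764/385 ≈ 33.153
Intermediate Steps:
(-129 + 188)/(186 + 199) + (-7 - 5*(-8)) = 59/385 + (-7 + 40) = 59*(1/385) + 33 = 59/385 + 33 = 12764/385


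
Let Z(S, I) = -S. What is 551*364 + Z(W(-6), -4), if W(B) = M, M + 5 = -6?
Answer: 200575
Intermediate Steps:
M = -11 (M = -5 - 6 = -11)
W(B) = -11
551*364 + Z(W(-6), -4) = 551*364 - 1*(-11) = 200564 + 11 = 200575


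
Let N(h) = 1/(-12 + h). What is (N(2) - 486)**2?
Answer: 23629321/100 ≈ 2.3629e+5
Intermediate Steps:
(N(2) - 486)**2 = (1/(-12 + 2) - 486)**2 = (1/(-10) - 486)**2 = (-1/10 - 486)**2 = (-4861/10)**2 = 23629321/100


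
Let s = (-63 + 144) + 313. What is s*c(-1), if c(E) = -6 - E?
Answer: -1970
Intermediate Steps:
s = 394 (s = 81 + 313 = 394)
s*c(-1) = 394*(-6 - 1*(-1)) = 394*(-6 + 1) = 394*(-5) = -1970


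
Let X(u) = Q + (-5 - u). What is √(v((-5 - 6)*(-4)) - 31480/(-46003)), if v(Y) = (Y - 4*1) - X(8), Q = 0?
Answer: √113610802917/46003 ≈ 7.3270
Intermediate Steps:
X(u) = -5 - u (X(u) = 0 + (-5 - u) = -5 - u)
v(Y) = 9 + Y (v(Y) = (Y - 4*1) - (-5 - 1*8) = (Y - 4) - (-5 - 8) = (-4 + Y) - 1*(-13) = (-4 + Y) + 13 = 9 + Y)
√(v((-5 - 6)*(-4)) - 31480/(-46003)) = √((9 + (-5 - 6)*(-4)) - 31480/(-46003)) = √((9 - 11*(-4)) - 31480*(-1/46003)) = √((9 + 44) + 31480/46003) = √(53 + 31480/46003) = √(2469639/46003) = √113610802917/46003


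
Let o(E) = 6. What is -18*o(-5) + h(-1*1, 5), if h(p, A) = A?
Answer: -103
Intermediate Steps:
-18*o(-5) + h(-1*1, 5) = -18*6 + 5 = -108 + 5 = -103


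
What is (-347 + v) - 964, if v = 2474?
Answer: 1163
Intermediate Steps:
(-347 + v) - 964 = (-347 + 2474) - 964 = 2127 - 964 = 1163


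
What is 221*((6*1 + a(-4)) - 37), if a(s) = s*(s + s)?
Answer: 221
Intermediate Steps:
a(s) = 2*s² (a(s) = s*(2*s) = 2*s²)
221*((6*1 + a(-4)) - 37) = 221*((6*1 + 2*(-4)²) - 37) = 221*((6 + 2*16) - 37) = 221*((6 + 32) - 37) = 221*(38 - 37) = 221*1 = 221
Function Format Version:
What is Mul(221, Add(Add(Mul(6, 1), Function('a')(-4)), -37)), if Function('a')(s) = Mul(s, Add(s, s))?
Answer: 221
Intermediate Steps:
Function('a')(s) = Mul(2, Pow(s, 2)) (Function('a')(s) = Mul(s, Mul(2, s)) = Mul(2, Pow(s, 2)))
Mul(221, Add(Add(Mul(6, 1), Function('a')(-4)), -37)) = Mul(221, Add(Add(Mul(6, 1), Mul(2, Pow(-4, 2))), -37)) = Mul(221, Add(Add(6, Mul(2, 16)), -37)) = Mul(221, Add(Add(6, 32), -37)) = Mul(221, Add(38, -37)) = Mul(221, 1) = 221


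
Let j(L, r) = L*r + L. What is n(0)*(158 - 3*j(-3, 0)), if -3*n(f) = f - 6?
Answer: 334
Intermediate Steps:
j(L, r) = L + L*r
n(f) = 2 - f/3 (n(f) = -(f - 6)/3 = -(-6 + f)/3 = 2 - f/3)
n(0)*(158 - 3*j(-3, 0)) = (2 - 1/3*0)*(158 - (-9)*(1 + 0)) = (2 + 0)*(158 - (-9)) = 2*(158 - 3*(-3)) = 2*(158 + 9) = 2*167 = 334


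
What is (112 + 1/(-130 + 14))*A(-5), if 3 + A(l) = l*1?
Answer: -25982/29 ≈ -895.93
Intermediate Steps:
A(l) = -3 + l (A(l) = -3 + l*1 = -3 + l)
(112 + 1/(-130 + 14))*A(-5) = (112 + 1/(-130 + 14))*(-3 - 5) = (112 + 1/(-116))*(-8) = (112 - 1/116)*(-8) = (12991/116)*(-8) = -25982/29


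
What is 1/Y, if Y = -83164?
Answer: -1/83164 ≈ -1.2024e-5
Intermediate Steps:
1/Y = 1/(-83164) = -1/83164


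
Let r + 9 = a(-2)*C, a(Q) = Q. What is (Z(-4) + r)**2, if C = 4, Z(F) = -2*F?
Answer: 81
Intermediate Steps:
r = -17 (r = -9 - 2*4 = -9 - 8 = -17)
(Z(-4) + r)**2 = (-2*(-4) - 17)**2 = (8 - 17)**2 = (-9)**2 = 81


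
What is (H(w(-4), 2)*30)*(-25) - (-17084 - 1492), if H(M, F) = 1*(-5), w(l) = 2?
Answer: 22326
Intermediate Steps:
H(M, F) = -5
(H(w(-4), 2)*30)*(-25) - (-17084 - 1492) = -5*30*(-25) - (-17084 - 1492) = -150*(-25) - 1*(-18576) = 3750 + 18576 = 22326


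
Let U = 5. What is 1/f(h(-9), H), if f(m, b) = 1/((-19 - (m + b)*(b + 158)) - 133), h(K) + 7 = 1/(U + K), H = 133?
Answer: -146981/4 ≈ -36745.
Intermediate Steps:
h(K) = -7 + 1/(5 + K)
f(m, b) = 1/(-152 - (158 + b)*(b + m)) (f(m, b) = 1/((-19 - (b + m)*(158 + b)) - 133) = 1/((-19 - (158 + b)*(b + m)) - 133) = 1/(-152 - (158 + b)*(b + m)))
1/f(h(-9), H) = 1/(-1/(152 + 133**2 + 158*133 + 158*((-34 - 7*(-9))/(5 - 9)) + 133*((-34 - 7*(-9))/(5 - 9)))) = 1/(-1/(152 + 17689 + 21014 + 158*((-34 + 63)/(-4)) + 133*((-34 + 63)/(-4)))) = 1/(-1/(152 + 17689 + 21014 + 158*(-1/4*29) + 133*(-1/4*29))) = 1/(-1/(152 + 17689 + 21014 + 158*(-29/4) + 133*(-29/4))) = 1/(-1/(152 + 17689 + 21014 - 2291/2 - 3857/4)) = 1/(-1/146981/4) = 1/(-1*4/146981) = 1/(-4/146981) = -146981/4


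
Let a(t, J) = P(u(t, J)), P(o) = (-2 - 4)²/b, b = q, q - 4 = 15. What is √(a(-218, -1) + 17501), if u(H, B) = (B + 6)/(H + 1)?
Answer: √6318545/19 ≈ 132.30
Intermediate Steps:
q = 19 (q = 4 + 15 = 19)
b = 19
u(H, B) = (6 + B)/(1 + H)
P(o) = 36/19 (P(o) = (-2 - 4)²/19 = (-6)²*(1/19) = 36*(1/19) = 36/19)
a(t, J) = 36/19
√(a(-218, -1) + 17501) = √(36/19 + 17501) = √(332555/19) = √6318545/19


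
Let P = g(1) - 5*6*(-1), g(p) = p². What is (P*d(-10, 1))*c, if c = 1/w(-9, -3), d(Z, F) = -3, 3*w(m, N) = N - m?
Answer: -93/2 ≈ -46.500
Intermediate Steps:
w(m, N) = -m/3 + N/3 (w(m, N) = (N - m)/3 = -m/3 + N/3)
c = ½ (c = 1/(-⅓*(-9) + (⅓)*(-3)) = 1/(3 - 1) = 1/2 = ½ ≈ 0.50000)
P = 31 (P = 1² - 5*6*(-1) = 1 - 30*(-1) = 1 + 30 = 31)
(P*d(-10, 1))*c = (31*(-3))*(½) = -93*½ = -93/2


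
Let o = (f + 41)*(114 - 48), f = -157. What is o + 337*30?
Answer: 2454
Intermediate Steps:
o = -7656 (o = (-157 + 41)*(114 - 48) = -116*66 = -7656)
o + 337*30 = -7656 + 337*30 = -7656 + 10110 = 2454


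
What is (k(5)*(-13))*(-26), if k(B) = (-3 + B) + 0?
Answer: 676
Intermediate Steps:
k(B) = -3 + B
(k(5)*(-13))*(-26) = ((-3 + 5)*(-13))*(-26) = (2*(-13))*(-26) = -26*(-26) = 676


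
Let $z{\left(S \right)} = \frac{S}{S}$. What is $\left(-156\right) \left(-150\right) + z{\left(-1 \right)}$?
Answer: $23401$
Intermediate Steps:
$z{\left(S \right)} = 1$
$\left(-156\right) \left(-150\right) + z{\left(-1 \right)} = \left(-156\right) \left(-150\right) + 1 = 23400 + 1 = 23401$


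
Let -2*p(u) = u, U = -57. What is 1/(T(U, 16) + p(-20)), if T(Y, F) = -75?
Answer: -1/65 ≈ -0.015385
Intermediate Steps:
p(u) = -u/2
1/(T(U, 16) + p(-20)) = 1/(-75 - ½*(-20)) = 1/(-75 + 10) = 1/(-65) = -1/65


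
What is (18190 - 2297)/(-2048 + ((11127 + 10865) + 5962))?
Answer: 15893/25906 ≈ 0.61349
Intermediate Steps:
(18190 - 2297)/(-2048 + ((11127 + 10865) + 5962)) = 15893/(-2048 + (21992 + 5962)) = 15893/(-2048 + 27954) = 15893/25906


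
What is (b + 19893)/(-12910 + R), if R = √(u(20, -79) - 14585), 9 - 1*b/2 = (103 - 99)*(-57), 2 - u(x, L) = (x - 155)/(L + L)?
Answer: -41544199260/26335864049 - 20367*I*√364071342/26335864049 ≈ -1.5775 - 0.014756*I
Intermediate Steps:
u(x, L) = 2 - (-155 + x)/(2*L) (u(x, L) = 2 - (x - 155)/(L + L) = 2 - (-155 + x)/(2*L))
b = 474 (b = 18 - 2*(103 - 99)*(-57) = 18 - 8*(-57) = 18 - 2*(-228) = 18 + 456 = 474)
R = I*√364071342/158 (R = √((½)*(155 - 1*20 + 4*(-79))/(-79) - 14585) = √((½)*(-1/79)*(155 - 20 - 316) - 14585) = √((½)*(-1/79)*(-181) - 14585) = √(181/158 - 14585) = √(-2304249/158) = I*√364071342/158 ≈ 120.76*I)
(b + 19893)/(-12910 + R) = (474 + 19893)/(-12910 + I*√364071342/158) = 20367/(-12910 + I*√364071342/158)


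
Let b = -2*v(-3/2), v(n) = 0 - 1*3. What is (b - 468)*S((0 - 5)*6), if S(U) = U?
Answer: 13860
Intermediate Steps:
v(n) = -3 (v(n) = 0 - 3 = -3)
b = 6 (b = -2*(-3) = 6)
(b - 468)*S((0 - 5)*6) = (6 - 468)*((0 - 5)*6) = -(-2310)*6 = -462*(-30) = 13860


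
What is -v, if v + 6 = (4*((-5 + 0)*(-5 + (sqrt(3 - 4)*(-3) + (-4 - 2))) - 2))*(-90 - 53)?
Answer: 30322 + 8580*I ≈ 30322.0 + 8580.0*I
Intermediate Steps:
v = -30322 - 8580*I (v = -6 + (4*((-5 + 0)*(-5 + (sqrt(3 - 4)*(-3) + (-4 - 2))) - 2))*(-90 - 53) = -6 + (4*(-5*(-5 + (sqrt(-1)*(-3) - 6)) - 2))*(-143) = -6 + (4*(-5*(-5 + (I*(-3) - 6)) - 2))*(-143) = -6 + (4*(-5*(-5 + (-3*I - 6)) - 2))*(-143) = -6 + (4*(-5*(-5 + (-6 - 3*I)) - 2))*(-143) = -6 + (4*(-5*(-11 - 3*I) - 2))*(-143) = -6 + (4*((55 + 15*I) - 2))*(-143) = -6 + (4*(53 + 15*I))*(-143) = -6 + (212 + 60*I)*(-143) = -6 + (-30316 - 8580*I) = -30322 - 8580*I ≈ -30322.0 - 8580.0*I)
-v = -(-30322 - 8580*I) = 30322 + 8580*I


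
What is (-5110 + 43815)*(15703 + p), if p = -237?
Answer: 598611530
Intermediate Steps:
(-5110 + 43815)*(15703 + p) = (-5110 + 43815)*(15703 - 237) = 38705*15466 = 598611530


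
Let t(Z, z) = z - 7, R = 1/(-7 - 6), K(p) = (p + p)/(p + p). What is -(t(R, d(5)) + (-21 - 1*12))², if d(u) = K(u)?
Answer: -1521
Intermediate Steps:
K(p) = 1 (K(p) = (2*p)/((2*p)) = (2*p)*(1/(2*p)) = 1)
d(u) = 1
R = -1/13 (R = 1/(-13) = -1/13 ≈ -0.076923)
t(Z, z) = -7 + z
-(t(R, d(5)) + (-21 - 1*12))² = -((-7 + 1) + (-21 - 1*12))² = -(-6 + (-21 - 12))² = -(-6 - 33)² = -1*(-39)² = -1*1521 = -1521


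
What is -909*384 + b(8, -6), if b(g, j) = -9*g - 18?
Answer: -349146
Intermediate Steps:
b(g, j) = -18 - 9*g
-909*384 + b(8, -6) = -909*384 + (-18 - 9*8) = -349056 + (-18 - 72) = -349056 - 90 = -349146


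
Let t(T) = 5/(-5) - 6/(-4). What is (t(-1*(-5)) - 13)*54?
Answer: -675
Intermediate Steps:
t(T) = ½ (t(T) = 5*(-⅕) - 6*(-¼) = -1 + 3/2 = ½)
(t(-1*(-5)) - 13)*54 = (½ - 13)*54 = -25/2*54 = -675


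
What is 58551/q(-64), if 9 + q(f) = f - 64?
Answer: -58551/137 ≈ -427.38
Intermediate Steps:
q(f) = -73 + f (q(f) = -9 + (f - 64) = -9 + (-64 + f) = -73 + f)
58551/q(-64) = 58551/(-73 - 64) = 58551/(-137) = 58551*(-1/137) = -58551/137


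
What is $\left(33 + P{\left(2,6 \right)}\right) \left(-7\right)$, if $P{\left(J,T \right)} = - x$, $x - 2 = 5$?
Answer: $-182$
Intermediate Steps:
$x = 7$ ($x = 2 + 5 = 7$)
$P{\left(J,T \right)} = -7$ ($P{\left(J,T \right)} = \left(-1\right) 7 = -7$)
$\left(33 + P{\left(2,6 \right)}\right) \left(-7\right) = \left(33 - 7\right) \left(-7\right) = 26 \left(-7\right) = -182$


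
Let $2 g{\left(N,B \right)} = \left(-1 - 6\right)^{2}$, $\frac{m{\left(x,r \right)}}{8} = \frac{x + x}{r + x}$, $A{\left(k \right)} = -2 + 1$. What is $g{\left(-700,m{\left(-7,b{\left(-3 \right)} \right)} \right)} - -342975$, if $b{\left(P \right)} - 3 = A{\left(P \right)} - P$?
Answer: $\frac{685999}{2} \approx 3.43 \cdot 10^{5}$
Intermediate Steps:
$A{\left(k \right)} = -1$
$b{\left(P \right)} = 2 - P$ ($b{\left(P \right)} = 3 - \left(1 + P\right) = 2 - P$)
$m{\left(x,r \right)} = \frac{16 x}{r + x}$ ($m{\left(x,r \right)} = 8 \frac{x + x}{r + x} = 8 \frac{2 x}{r + x} = \frac{16 x}{r + x}$)
$g{\left(N,B \right)} = \frac{49}{2}$ ($g{\left(N,B \right)} = \frac{\left(-1 - 6\right)^{2}}{2} = \frac{\left(-7\right)^{2}}{2} = \frac{1}{2} \cdot 49 = \frac{49}{2}$)
$g{\left(-700,m{\left(-7,b{\left(-3 \right)} \right)} \right)} - -342975 = \frac{49}{2} - -342975 = \frac{49}{2} + 342975 = \frac{685999}{2}$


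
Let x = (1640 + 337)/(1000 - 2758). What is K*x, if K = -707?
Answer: 465913/586 ≈ 795.07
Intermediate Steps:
x = -659/586 (x = 1977/(-1758) = 1977*(-1/1758) = -659/586 ≈ -1.1246)
K*x = -707*(-659/586) = 465913/586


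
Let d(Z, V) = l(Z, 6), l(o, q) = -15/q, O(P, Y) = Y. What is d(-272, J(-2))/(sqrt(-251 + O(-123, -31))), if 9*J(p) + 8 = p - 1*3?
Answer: 5*I*sqrt(282)/564 ≈ 0.14887*I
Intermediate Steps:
J(p) = -11/9 + p/9 (J(p) = -8/9 + (p - 1*3)/9 = -8/9 + (p - 3)/9 = -8/9 + (-3 + p)/9 = -8/9 + (-1/3 + p/9) = -11/9 + p/9)
d(Z, V) = -5/2 (d(Z, V) = -15/6 = -15*1/6 = -5/2)
d(-272, J(-2))/(sqrt(-251 + O(-123, -31))) = -5/(2*sqrt(-251 - 31)) = -5*(-I*sqrt(282)/282)/2 = -(-5)*I*sqrt(282)/564 = 5*I*sqrt(282)/564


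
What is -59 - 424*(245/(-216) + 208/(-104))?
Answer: 34288/27 ≈ 1269.9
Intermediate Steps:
-59 - 424*(245/(-216) + 208/(-104)) = -59 - 424*(245*(-1/216) + 208*(-1/104)) = -59 - 424*(-245/216 - 2) = -59 - 424*(-677/216) = -59 + 35881/27 = 34288/27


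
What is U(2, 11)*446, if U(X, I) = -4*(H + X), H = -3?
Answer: 1784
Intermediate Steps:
U(X, I) = 12 - 4*X (U(X, I) = -4*(-3 + X) = 12 - 4*X)
U(2, 11)*446 = (12 - 4*2)*446 = (12 - 8)*446 = 4*446 = 1784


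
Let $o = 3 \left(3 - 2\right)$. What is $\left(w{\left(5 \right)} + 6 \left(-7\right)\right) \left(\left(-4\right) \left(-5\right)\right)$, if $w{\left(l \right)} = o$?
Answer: $-780$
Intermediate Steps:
$o = 3$ ($o = 3 \cdot 1 = 3$)
$w{\left(l \right)} = 3$
$\left(w{\left(5 \right)} + 6 \left(-7\right)\right) \left(\left(-4\right) \left(-5\right)\right) = \left(3 + 6 \left(-7\right)\right) \left(\left(-4\right) \left(-5\right)\right) = \left(3 - 42\right) 20 = \left(-39\right) 20 = -780$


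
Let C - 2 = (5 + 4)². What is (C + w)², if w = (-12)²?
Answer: 51529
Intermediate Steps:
C = 83 (C = 2 + (5 + 4)² = 2 + 9² = 2 + 81 = 83)
w = 144
(C + w)² = (83 + 144)² = 227² = 51529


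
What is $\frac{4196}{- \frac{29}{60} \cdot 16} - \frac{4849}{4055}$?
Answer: $- \frac{63946046}{117595} \approx -543.78$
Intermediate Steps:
$\frac{4196}{- \frac{29}{60} \cdot 16} - \frac{4849}{4055} = \frac{4196}{\left(-29\right) \frac{1}{60} \cdot 16} - \frac{4849}{4055} = \frac{4196}{\left(- \frac{29}{60}\right) 16} - \frac{4849}{4055} = \frac{4196}{- \frac{116}{15}} - \frac{4849}{4055} = 4196 \left(- \frac{15}{116}\right) - \frac{4849}{4055} = - \frac{15735}{29} - \frac{4849}{4055} = - \frac{63946046}{117595}$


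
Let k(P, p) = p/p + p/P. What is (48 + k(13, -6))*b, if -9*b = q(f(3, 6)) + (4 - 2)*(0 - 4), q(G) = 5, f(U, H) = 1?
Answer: 631/39 ≈ 16.179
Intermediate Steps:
k(P, p) = 1 + p/P
b = ⅓ (b = -(5 + (4 - 2)*(0 - 4))/9 = -(5 + 2*(-4))/9 = -(5 - 8)/9 = -⅑*(-3) = ⅓ ≈ 0.33333)
(48 + k(13, -6))*b = (48 + (13 - 6)/13)*(⅓) = (48 + (1/13)*7)*(⅓) = (48 + 7/13)*(⅓) = (631/13)*(⅓) = 631/39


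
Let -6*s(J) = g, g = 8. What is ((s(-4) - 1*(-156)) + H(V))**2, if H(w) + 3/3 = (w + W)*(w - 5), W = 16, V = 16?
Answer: 2301289/9 ≈ 2.5570e+5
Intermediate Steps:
s(J) = -4/3 (s(J) = -1/6*8 = -4/3)
H(w) = -1 + (-5 + w)*(16 + w) (H(w) = -1 + (w + 16)*(w - 5) = -1 + (16 + w)*(-5 + w) = -1 + (-5 + w)*(16 + w))
((s(-4) - 1*(-156)) + H(V))**2 = ((-4/3 - 1*(-156)) + (-81 + 16**2 + 11*16))**2 = ((-4/3 + 156) + (-81 + 256 + 176))**2 = (464/3 + 351)**2 = (1517/3)**2 = 2301289/9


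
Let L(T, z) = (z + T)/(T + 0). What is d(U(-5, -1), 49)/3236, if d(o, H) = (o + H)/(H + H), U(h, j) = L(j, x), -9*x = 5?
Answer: 65/407736 ≈ 0.00015942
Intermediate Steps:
x = -5/9 (x = -1/9*5 = -5/9 ≈ -0.55556)
L(T, z) = (T + z)/T
U(h, j) = (-5/9 + j)/j (U(h, j) = (j - 5/9)/j = (-5/9 + j)/j)
d(o, H) = (H + o)/(2*H) (d(o, H) = (H + o)/((2*H)) = (H + o)*(1/(2*H)) = (H + o)/(2*H))
d(U(-5, -1), 49)/3236 = ((1/2)*(49 + (-5/9 - 1)/(-1))/49)/3236 = ((1/2)*(1/49)*(49 - 1*(-14/9)))*(1/3236) = ((1/2)*(1/49)*(49 + 14/9))*(1/3236) = ((1/2)*(1/49)*(455/9))*(1/3236) = (65/126)*(1/3236) = 65/407736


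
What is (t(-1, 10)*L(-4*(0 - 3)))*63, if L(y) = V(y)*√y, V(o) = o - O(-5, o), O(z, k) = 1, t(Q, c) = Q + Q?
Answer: -2772*√3 ≈ -4801.2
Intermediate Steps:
t(Q, c) = 2*Q
V(o) = -1 + o (V(o) = o - 1*1 = o - 1 = -1 + o)
L(y) = √y*(-1 + y) (L(y) = (-1 + y)*√y = √y*(-1 + y))
(t(-1, 10)*L(-4*(0 - 3)))*63 = ((2*(-1))*(√(-4*(0 - 3))*(-1 - 4*(0 - 3))))*63 = -2*√(-4*(-3))*(-1 - 4*(-3))*63 = -2*√12*(-1 + 12)*63 = -2*2*√3*11*63 = -44*√3*63 = -2772*√3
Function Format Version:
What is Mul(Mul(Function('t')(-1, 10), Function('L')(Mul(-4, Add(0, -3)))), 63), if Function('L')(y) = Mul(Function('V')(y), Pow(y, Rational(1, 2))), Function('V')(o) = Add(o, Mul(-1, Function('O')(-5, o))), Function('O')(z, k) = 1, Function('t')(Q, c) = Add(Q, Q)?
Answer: Mul(-2772, Pow(3, Rational(1, 2))) ≈ -4801.2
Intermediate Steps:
Function('t')(Q, c) = Mul(2, Q)
Function('V')(o) = Add(-1, o) (Function('V')(o) = Add(o, Mul(-1, 1)) = Add(o, -1) = Add(-1, o))
Function('L')(y) = Mul(Pow(y, Rational(1, 2)), Add(-1, y)) (Function('L')(y) = Mul(Add(-1, y), Pow(y, Rational(1, 2))) = Mul(Pow(y, Rational(1, 2)), Add(-1, y)))
Mul(Mul(Function('t')(-1, 10), Function('L')(Mul(-4, Add(0, -3)))), 63) = Mul(Mul(Mul(2, -1), Mul(Pow(Mul(-4, Add(0, -3)), Rational(1, 2)), Add(-1, Mul(-4, Add(0, -3))))), 63) = Mul(Mul(-2, Mul(Pow(Mul(-4, -3), Rational(1, 2)), Add(-1, Mul(-4, -3)))), 63) = Mul(Mul(-2, Mul(Pow(12, Rational(1, 2)), Add(-1, 12))), 63) = Mul(Mul(-2, Mul(Mul(2, Pow(3, Rational(1, 2))), 11)), 63) = Mul(Mul(-2, Mul(22, Pow(3, Rational(1, 2)))), 63) = Mul(Mul(-44, Pow(3, Rational(1, 2))), 63) = Mul(-2772, Pow(3, Rational(1, 2)))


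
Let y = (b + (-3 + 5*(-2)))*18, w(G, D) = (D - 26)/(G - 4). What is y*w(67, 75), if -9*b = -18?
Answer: -154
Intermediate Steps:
b = 2 (b = -⅑*(-18) = 2)
w(G, D) = (-26 + D)/(-4 + G)
y = -198 (y = (2 + (-3 + 5*(-2)))*18 = (2 + (-3 - 10))*18 = (2 - 13)*18 = -11*18 = -198)
y*w(67, 75) = -198*(-26 + 75)/(-4 + 67) = -198*49/63 = -22*49/7 = -198*7/9 = -154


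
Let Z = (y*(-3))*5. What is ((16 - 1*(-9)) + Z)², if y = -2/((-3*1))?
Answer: 225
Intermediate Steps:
y = ⅔ (y = -2/(-3) = -2*(-⅓) = ⅔ ≈ 0.66667)
Z = -10 (Z = ((⅔)*(-3))*5 = -2*5 = -10)
((16 - 1*(-9)) + Z)² = ((16 - 1*(-9)) - 10)² = ((16 + 9) - 10)² = (25 - 10)² = 15² = 225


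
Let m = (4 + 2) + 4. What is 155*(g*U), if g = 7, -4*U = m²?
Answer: -27125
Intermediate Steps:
m = 10 (m = 6 + 4 = 10)
U = -25 (U = -¼*10² = -¼*100 = -25)
155*(g*U) = 155*(7*(-25)) = 155*(-175) = -27125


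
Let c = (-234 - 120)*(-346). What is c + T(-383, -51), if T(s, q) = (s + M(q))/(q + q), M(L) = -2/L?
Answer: 637181299/5202 ≈ 1.2249e+5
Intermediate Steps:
c = 122484 (c = -354*(-346) = 122484)
T(s, q) = (s - 2/q)/(2*q) (T(s, q) = (s - 2/q)/(q + q) = (s - 2/q)/((2*q)) = (s - 2/q)*(1/(2*q)) = (s - 2/q)/(2*q))
c + T(-383, -51) = 122484 + (½)*(-2 - 51*(-383))/(-51)² = 122484 + (½)*(1/2601)*(-2 + 19533) = 122484 + (½)*(1/2601)*19531 = 122484 + 19531/5202 = 637181299/5202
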